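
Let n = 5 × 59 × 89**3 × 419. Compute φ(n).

φ(5) = 5 − 1 = 4.
φ(59) = 59 − 1 = 58.
φ(89^3) = 89^2·(89−1) = 7921·88 = 697048.
φ(419) = 419 − 1 = 418.
φ(87137693245) = 4 × 58 × 697048 × 418 = 67596926848.

67596926848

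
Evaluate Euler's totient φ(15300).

3840

First factor: 15300 = 2^2 · 3^2 · 5^2 · 17.
φ(2^2) = 2^2 − 2^1 = 4 − 2 = 2.
φ(3^2) = 3^1·(3−1) = 3·2 = 6.
φ(5^2) = 5^1·(5−1) = 5·4 = 20.
φ(17) = 17 − 1 = 16.
Since φ is multiplicative, φ(15300) = 2 · 6 · 20 · 16 = 3840.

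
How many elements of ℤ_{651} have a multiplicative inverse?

360

First factor: 651 = 3 · 7 · 31.
φ(3) = 3 − 1 = 2.
φ(7) = 7 − 1 = 6.
φ(31) = 31 − 1 = 30.
Since φ is multiplicative, φ(651) = 2 · 6 · 30 = 360.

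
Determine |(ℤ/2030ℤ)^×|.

672

2030 = 2 · 5 · 7 · 29.
φ(2) = 2 − 1 = 1.
φ(5) = 5 − 1 = 4.
φ(7) = 7 − 1 = 6.
φ(29) = 29 − 1 = 28.
Since φ is multiplicative, φ(2030) = 1 · 4 · 6 · 28 = 672.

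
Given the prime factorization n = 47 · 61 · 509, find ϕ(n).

1402080

φ(47) = 47 − 1 = 46.
φ(61) = 61 − 1 = 60.
φ(509) = 509 − 1 = 508.
φ(1459303) = 46 × 60 × 508 = 1402080.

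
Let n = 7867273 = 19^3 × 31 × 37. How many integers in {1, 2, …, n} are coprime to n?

7017840

φ(7867273) = 7867273 · (1 − 1/19) · (1 − 1/31) · (1 − 1/37)
       = 7867273 · 19440/21793 = 7017840.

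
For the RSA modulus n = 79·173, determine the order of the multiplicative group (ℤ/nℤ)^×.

13416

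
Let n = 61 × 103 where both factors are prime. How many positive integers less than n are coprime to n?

6120

For distinct primes, φ(pq) = (p−1)(q−1) = 60 × 102 = 6120.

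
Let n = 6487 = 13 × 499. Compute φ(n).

φ(13) = 13 − 1 = 12.
φ(499) = 499 − 1 = 498.
Since φ is multiplicative, φ(6487) = 12 · 498 = 5976.

5976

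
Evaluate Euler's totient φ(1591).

1512

Prime factorization: 1591 = 37 * 43.
φ(37) = 37 − 1 = 36.
φ(43) = 43 − 1 = 42.
Since φ is multiplicative, φ(1591) = 36 · 42 = 1512.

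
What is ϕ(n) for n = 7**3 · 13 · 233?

818496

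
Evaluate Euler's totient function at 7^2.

42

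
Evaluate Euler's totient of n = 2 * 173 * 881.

φ(304826) = 304826 · (1 − 1/2) · (1 − 1/173) · (1 − 1/881)
       = 304826 · 151360/304826 = 151360.

151360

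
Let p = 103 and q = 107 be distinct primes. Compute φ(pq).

φ(11021) = 11021 · (1 − 1/103) · (1 − 1/107)
       = 11021 · 10812/11021 = 10812.

10812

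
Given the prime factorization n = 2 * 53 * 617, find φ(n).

φ(65402) = 65402 · (1 − 1/2) · (1 − 1/53) · (1 − 1/617)
       = 65402 · 32032/65402 = 32032.

32032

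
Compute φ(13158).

13158 = 2 * 3^2 * 17 * 43.
φ(13158) = 13158 · (1 − 1/2) · (1 − 1/3) · (1 − 1/17) · (1 − 1/43)
       = 13158 · 1344/4386 = 4032.

4032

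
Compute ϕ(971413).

846720

Factor 971413: 971413 = 19 × 29 × 41 × 43.
φ(971413) = 971413 · (1 − 1/19) · (1 − 1/29) · (1 − 1/41) · (1 − 1/43)
       = 971413 · 846720/971413 = 846720.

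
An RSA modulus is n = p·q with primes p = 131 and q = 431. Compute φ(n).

55900

φ(n) = (p − 1)(q − 1) = (131−1)(431−1) = 130·430 = 55900.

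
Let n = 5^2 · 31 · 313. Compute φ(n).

φ(242575) = 242575 · (1 − 1/5) · (1 − 1/31) · (1 − 1/313)
       = 242575 · 37440/48515 = 187200.

187200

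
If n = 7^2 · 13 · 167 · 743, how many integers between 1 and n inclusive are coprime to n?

62078688

φ(7^2) = 7^1·(7−1) = 7·6 = 42.
φ(13) = 13 − 1 = 12.
φ(167) = 167 − 1 = 166.
φ(743) = 743 − 1 = 742.
Since φ is multiplicative, φ(79039597) = 42 · 12 · 166 · 742 = 62078688.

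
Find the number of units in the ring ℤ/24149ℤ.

21600

Factor 24149: 24149 = 19 · 31 · 41.
φ(19) = 19 − 1 = 18.
φ(31) = 31 − 1 = 30.
φ(41) = 41 − 1 = 40.
Multiply: 18 · 30 · 40 = 21600.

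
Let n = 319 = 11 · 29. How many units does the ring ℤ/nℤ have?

280

φ(319) = 319 · (1 − 1/11) · (1 − 1/29)
       = 319 · 280/319 = 280.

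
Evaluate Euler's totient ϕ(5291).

First factor: 5291 = 11 · 13 · 37.
φ(11) = 11 − 1 = 10.
φ(13) = 13 − 1 = 12.
φ(37) = 37 − 1 = 36.
φ(5291) = 10 × 12 × 36 = 4320.

4320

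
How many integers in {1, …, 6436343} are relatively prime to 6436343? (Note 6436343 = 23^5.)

6156502

φ(6436343) = 6436343 · (1 − 1/23)
       = 6436343 · 22/23 = 6156502.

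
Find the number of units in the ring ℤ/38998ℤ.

17280

Factor 38998: 38998 = 2 * 17 * 31 * 37.
φ(2) = 2 − 1 = 1.
φ(17) = 17 − 1 = 16.
φ(31) = 31 − 1 = 30.
φ(37) = 37 − 1 = 36.
Multiply: 1 · 16 · 30 · 36 = 17280.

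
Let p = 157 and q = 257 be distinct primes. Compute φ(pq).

φ(157) = 157 − 1 = 156.
φ(257) = 257 − 1 = 256.
φ(40349) = 156 × 256 = 39936.

39936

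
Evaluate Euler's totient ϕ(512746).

512746 = 2 × 13**2 × 37 × 41.
φ(512746) = 512746 · (1 − 1/2) · (1 − 1/13) · (1 − 1/37) · (1 − 1/41)
       = 512746 · 17280/39442 = 224640.

224640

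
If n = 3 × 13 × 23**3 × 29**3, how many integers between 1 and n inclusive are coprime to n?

6577238976

φ(3) = 3 − 1 = 2.
φ(13) = 13 − 1 = 12.
φ(23^3) = 23^3 − 23^2 = 12167 − 529 = 11638.
φ(29^3) = 29^3 − 29^2 = 24389 − 841 = 23548.
φ(11572897557) = 2 × 12 × 11638 × 23548 = 6577238976.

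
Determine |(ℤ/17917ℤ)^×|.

Prime factorization: 17917 = 19 * 23 * 41.
φ(17917) = 17917 · (1 − 1/19) · (1 − 1/23) · (1 − 1/41)
       = 17917 · 15840/17917 = 15840.

15840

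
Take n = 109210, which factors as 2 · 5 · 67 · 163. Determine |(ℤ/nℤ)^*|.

42768

φ(2) = 2 − 1 = 1.
φ(5) = 5 − 1 = 4.
φ(67) = 67 − 1 = 66.
φ(163) = 163 − 1 = 162.
Multiply: 1 · 4 · 66 · 162 = 42768.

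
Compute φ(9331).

7560

First factor: 9331 = 7 * 31 * 43.
φ(7) = 7 − 1 = 6.
φ(31) = 31 − 1 = 30.
φ(43) = 43 − 1 = 42.
Since φ is multiplicative, φ(9331) = 6 · 30 · 42 = 7560.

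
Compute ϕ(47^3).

101614

φ(47^3) = 47^2·(47−1) = 2209·46 = 101614.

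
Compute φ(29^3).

23548

φ(29^3) = 29^2·(29−1) = 841·28 = 23548.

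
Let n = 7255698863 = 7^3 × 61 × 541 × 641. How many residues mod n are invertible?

6096384000

φ(7255698863) = 7255698863 · (1 − 1/7) · (1 − 1/61) · (1 − 1/541) · (1 − 1/641)
       = 7255698863 · 124416000/148075487 = 6096384000.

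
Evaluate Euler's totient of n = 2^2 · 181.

360

φ(724) = 724 · (1 − 1/2) · (1 − 1/181)
       = 724 · 180/362 = 360.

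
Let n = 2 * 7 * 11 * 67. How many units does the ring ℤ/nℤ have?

φ(2) = 2 − 1 = 1.
φ(7) = 7 − 1 = 6.
φ(11) = 11 − 1 = 10.
φ(67) = 67 − 1 = 66.
φ(10318) = 1 × 6 × 10 × 66 = 3960.

3960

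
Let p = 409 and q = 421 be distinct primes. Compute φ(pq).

For distinct primes, φ(pq) = (p−1)(q−1) = 408 × 420 = 171360.

171360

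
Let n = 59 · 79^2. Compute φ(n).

φ(59) = 59 − 1 = 58.
φ(79^2) = 79^2 − 79^1 = 6241 − 79 = 6162.
Since φ is multiplicative, φ(368219) = 58 · 6162 = 357396.

357396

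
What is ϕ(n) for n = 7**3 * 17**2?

φ(99127) = 99127 · (1 − 1/7) · (1 − 1/17)
       = 99127 · 96/119 = 79968.

79968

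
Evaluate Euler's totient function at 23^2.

506

φ(529) = 529 · (1 − 1/23)
       = 529 · 22/23 = 506.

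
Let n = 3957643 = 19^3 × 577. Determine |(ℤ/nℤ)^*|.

φ(19^3) = 19^3 − 19^2 = 6859 − 361 = 6498.
φ(577) = 577 − 1 = 576.
Since φ is multiplicative, φ(3957643) = 6498 · 576 = 3742848.

3742848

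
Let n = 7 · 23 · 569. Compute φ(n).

74976

φ(7) = 7 − 1 = 6.
φ(23) = 23 − 1 = 22.
φ(569) = 569 − 1 = 568.
Since φ is multiplicative, φ(91609) = 6 · 22 · 568 = 74976.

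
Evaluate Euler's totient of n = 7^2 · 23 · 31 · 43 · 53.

φ(7^2) = 7^2 − 7^1 = 49 − 7 = 42.
φ(23) = 23 − 1 = 22.
φ(31) = 31 − 1 = 30.
φ(43) = 43 − 1 = 42.
φ(53) = 53 − 1 = 52.
Since φ is multiplicative, φ(79621423) = 42 · 22 · 30 · 42 · 52 = 60540480.

60540480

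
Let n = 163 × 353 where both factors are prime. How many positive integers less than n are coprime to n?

φ(n) = (p − 1)(q − 1) = (163−1)(353−1) = 162·352 = 57024.

57024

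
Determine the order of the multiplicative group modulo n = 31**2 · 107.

φ(102827) = 102827 · (1 − 1/31) · (1 − 1/107)
       = 102827 · 3180/3317 = 98580.

98580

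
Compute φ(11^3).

φ(11^3) = 11^3 − 11^2 = 1331 − 121 = 1210.

1210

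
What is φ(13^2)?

156

φ(13^2) = 13^1·(13−1) = 13·12 = 156.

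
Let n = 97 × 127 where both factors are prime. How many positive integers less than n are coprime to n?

φ(97) = 97 − 1 = 96.
φ(127) = 127 − 1 = 126.
Multiply: 96 · 126 = 12096.

12096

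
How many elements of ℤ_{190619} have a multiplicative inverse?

Factor 190619: 190619 = 11 × 13 × 31 × 43.
φ(11) = 11 − 1 = 10.
φ(13) = 13 − 1 = 12.
φ(31) = 31 − 1 = 30.
φ(43) = 43 − 1 = 42.
φ(190619) = 10 × 12 × 30 × 42 = 151200.

151200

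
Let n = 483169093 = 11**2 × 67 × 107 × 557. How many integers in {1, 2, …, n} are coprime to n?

427875360

φ(483169093) = 483169093 · (1 − 1/11) · (1 − 1/67) · (1 − 1/107) · (1 − 1/557)
       = 483169093 · 38897760/43924463 = 427875360.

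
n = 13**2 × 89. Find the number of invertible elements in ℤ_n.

13728

φ(13^2) = 13^2 − 13^1 = 169 − 13 = 156.
φ(89) = 89 − 1 = 88.
Multiply: 156 · 88 = 13728.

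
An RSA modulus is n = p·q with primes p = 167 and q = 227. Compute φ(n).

φ(n) = (p − 1)(q − 1) = (167−1)(227−1) = 166·226 = 37516.

37516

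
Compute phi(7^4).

2058

φ(7^4) = 7^3·(7−1) = 343·6 = 2058.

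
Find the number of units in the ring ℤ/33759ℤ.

19800

First factor: 33759 = 3^2 * 11^2 * 31.
φ(33759) = 33759 · (1 − 1/3) · (1 − 1/11) · (1 − 1/31)
       = 33759 · 600/1023 = 19800.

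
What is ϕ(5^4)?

500

φ(625) = 625 · (1 − 1/5)
       = 625 · 4/5 = 500.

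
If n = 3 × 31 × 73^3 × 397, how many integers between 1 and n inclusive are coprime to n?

9116426880

φ(14362896657) = 14362896657 · (1 − 1/3) · (1 − 1/31) · (1 − 1/73) · (1 − 1/397)
       = 14362896657 · 1710720/2695233 = 9116426880.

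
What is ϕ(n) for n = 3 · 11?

φ(33) = 33 · (1 − 1/3) · (1 − 1/11)
       = 33 · 20/33 = 20.

20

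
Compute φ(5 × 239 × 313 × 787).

233460864

φ(294365545) = 294365545 · (1 − 1/5) · (1 − 1/239) · (1 − 1/313) · (1 − 1/787)
       = 294365545 · 233460864/294365545 = 233460864.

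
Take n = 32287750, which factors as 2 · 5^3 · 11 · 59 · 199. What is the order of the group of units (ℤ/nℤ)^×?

11484000

φ(32287750) = 32287750 · (1 − 1/2) · (1 − 1/5) · (1 − 1/11) · (1 − 1/59) · (1 − 1/199)
       = 32287750 · 459360/1291510 = 11484000.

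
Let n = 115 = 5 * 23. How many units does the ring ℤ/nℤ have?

88

φ(5) = 5 − 1 = 4.
φ(23) = 23 − 1 = 22.
Since φ is multiplicative, φ(115) = 4 · 22 = 88.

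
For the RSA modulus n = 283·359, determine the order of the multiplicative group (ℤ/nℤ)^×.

φ(n) = (p − 1)(q − 1) = (283−1)(359−1) = 282·358 = 100956.

100956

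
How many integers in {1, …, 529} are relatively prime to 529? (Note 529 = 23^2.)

506

φ(23^2) = 23^2 − 23^1 = 529 − 23 = 506.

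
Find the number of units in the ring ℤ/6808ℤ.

Factor 6808: 6808 = 2**3 × 23 × 37.
φ(2^3) = 2^3 − 2^2 = 8 − 4 = 4.
φ(23) = 23 − 1 = 22.
φ(37) = 37 − 1 = 36.
φ(6808) = 4 × 22 × 36 = 3168.

3168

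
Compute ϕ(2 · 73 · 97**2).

φ(2) = 2 − 1 = 1.
φ(73) = 73 − 1 = 72.
φ(97^2) = 97^1·(97−1) = 97·96 = 9312.
Multiply: 1 · 72 · 9312 = 670464.

670464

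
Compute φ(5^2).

20

φ(25) = 25 · (1 − 1/5)
       = 25 · 4/5 = 20.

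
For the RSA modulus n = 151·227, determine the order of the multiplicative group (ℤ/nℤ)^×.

33900

φ(151) = 151 − 1 = 150.
φ(227) = 227 − 1 = 226.
Multiply: 150 · 226 = 33900.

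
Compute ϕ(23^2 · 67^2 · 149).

331154736

φ(353827469) = 353827469 · (1 − 1/23) · (1 − 1/67) · (1 − 1/149)
       = 353827469 · 214896/229609 = 331154736.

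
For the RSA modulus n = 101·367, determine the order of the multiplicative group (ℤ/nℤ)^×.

φ(101) = 101 − 1 = 100.
φ(367) = 367 − 1 = 366.
Since φ is multiplicative, φ(37067) = 100 · 366 = 36600.

36600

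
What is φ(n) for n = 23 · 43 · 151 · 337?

φ(23) = 23 − 1 = 22.
φ(43) = 43 − 1 = 42.
φ(151) = 151 − 1 = 150.
φ(337) = 337 − 1 = 336.
Multiply: 22 · 42 · 150 · 336 = 46569600.

46569600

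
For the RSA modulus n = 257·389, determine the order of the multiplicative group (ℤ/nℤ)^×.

φ(pq) = (p−1)(q−1) = 256 · 388 = 99328.

99328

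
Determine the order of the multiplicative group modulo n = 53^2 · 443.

1218152

φ(1244387) = 1244387 · (1 − 1/53) · (1 − 1/443)
       = 1244387 · 22984/23479 = 1218152.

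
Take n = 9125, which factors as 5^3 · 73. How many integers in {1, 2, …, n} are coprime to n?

7200

φ(5^3) = 5^3 − 5^2 = 125 − 25 = 100.
φ(73) = 73 − 1 = 72.
Multiply: 100 · 72 = 7200.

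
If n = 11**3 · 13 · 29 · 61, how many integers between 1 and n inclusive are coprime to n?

φ(30609007) = 30609007 · (1 − 1/11) · (1 − 1/13) · (1 − 1/29) · (1 − 1/61)
       = 30609007 · 201600/252967 = 24393600.

24393600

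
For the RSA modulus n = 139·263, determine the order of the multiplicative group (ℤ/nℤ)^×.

φ(139) = 139 − 1 = 138.
φ(263) = 263 − 1 = 262.
φ(36557) = 138 × 262 = 36156.

36156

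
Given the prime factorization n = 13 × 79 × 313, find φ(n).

φ(13) = 13 − 1 = 12.
φ(79) = 79 − 1 = 78.
φ(313) = 313 − 1 = 312.
Multiply: 12 · 78 · 312 = 292032.

292032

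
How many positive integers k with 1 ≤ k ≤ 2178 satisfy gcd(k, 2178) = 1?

Factor 2178: 2178 = 2 · 3^2 · 11^2.
φ(2) = 2 − 1 = 1.
φ(3^2) = 3^1·(3−1) = 3·2 = 6.
φ(11^2) = 11^1·(11−1) = 11·10 = 110.
φ(2178) = 1 × 6 × 110 = 660.

660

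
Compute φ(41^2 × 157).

255840

φ(41^2) = 41^2 − 41^1 = 1681 − 41 = 1640.
φ(157) = 157 − 1 = 156.
Since φ is multiplicative, φ(263917) = 1640 · 156 = 255840.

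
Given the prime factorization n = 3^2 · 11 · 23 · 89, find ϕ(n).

116160

φ(202653) = 202653 · (1 − 1/3) · (1 − 1/11) · (1 − 1/23) · (1 − 1/89)
       = 202653 · 38720/67551 = 116160.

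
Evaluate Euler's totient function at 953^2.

907256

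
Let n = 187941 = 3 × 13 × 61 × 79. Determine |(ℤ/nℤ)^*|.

φ(3) = 3 − 1 = 2.
φ(13) = 13 − 1 = 12.
φ(61) = 61 − 1 = 60.
φ(79) = 79 − 1 = 78.
Since φ is multiplicative, φ(187941) = 2 · 12 · 60 · 78 = 112320.

112320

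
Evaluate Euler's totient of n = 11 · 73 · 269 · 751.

144720000

φ(11) = 11 − 1 = 10.
φ(73) = 73 − 1 = 72.
φ(269) = 269 − 1 = 268.
φ(751) = 751 − 1 = 750.
Multiply: 10 · 72 · 268 · 750 = 144720000.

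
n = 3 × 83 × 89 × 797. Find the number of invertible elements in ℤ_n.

11487872

φ(17662317) = 17662317 · (1 − 1/3) · (1 − 1/83) · (1 − 1/89) · (1 − 1/797)
       = 17662317 · 11487872/17662317 = 11487872.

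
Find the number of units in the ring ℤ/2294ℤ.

1080

2294 = 2 · 31 · 37.
φ(2294) = 2294 · (1 − 1/2) · (1 − 1/31) · (1 − 1/37)
       = 2294 · 1080/2294 = 1080.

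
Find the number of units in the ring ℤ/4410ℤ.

1008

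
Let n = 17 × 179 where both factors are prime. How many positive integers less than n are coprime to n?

2848

φ(pq) = (p−1)(q−1) = 16 · 178 = 2848.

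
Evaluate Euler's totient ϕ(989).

924

First factor: 989 = 23 × 43.
φ(23) = 23 − 1 = 22.
φ(43) = 43 − 1 = 42.
Since φ is multiplicative, φ(989) = 22 · 42 = 924.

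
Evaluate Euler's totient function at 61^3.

223260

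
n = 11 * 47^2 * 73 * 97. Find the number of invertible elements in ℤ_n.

φ(11) = 11 − 1 = 10.
φ(47^2) = 47^1·(47−1) = 47·46 = 2162.
φ(73) = 73 − 1 = 72.
φ(97) = 97 − 1 = 96.
φ(172061219) = 10 × 2162 × 72 × 96 = 149437440.

149437440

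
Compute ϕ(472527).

472527 = 3^3 × 11 × 37 × 43.
φ(472527) = 472527 · (1 − 1/3) · (1 − 1/11) · (1 − 1/37) · (1 − 1/43)
       = 472527 · 30240/52503 = 272160.

272160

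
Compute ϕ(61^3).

φ(226981) = 226981 · (1 − 1/61)
       = 226981 · 60/61 = 223260.

223260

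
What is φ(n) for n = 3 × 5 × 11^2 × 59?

φ(107085) = 107085 · (1 − 1/3) · (1 − 1/5) · (1 − 1/11) · (1 − 1/59)
       = 107085 · 4640/9735 = 51040.

51040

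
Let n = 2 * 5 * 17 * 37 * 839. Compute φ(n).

1930752

φ(2) = 2 − 1 = 1.
φ(5) = 5 − 1 = 4.
φ(17) = 17 − 1 = 16.
φ(37) = 37 − 1 = 36.
φ(839) = 839 − 1 = 838.
Multiply: 1 · 4 · 16 · 36 · 838 = 1930752.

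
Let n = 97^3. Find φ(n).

903264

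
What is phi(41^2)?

1640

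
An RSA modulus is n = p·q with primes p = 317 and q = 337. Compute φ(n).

106176

For distinct primes, φ(pq) = (p−1)(q−1) = 316 × 336 = 106176.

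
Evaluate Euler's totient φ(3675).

1680

Factor 3675: 3675 = 3 * 5^2 * 7^2.
φ(3) = 3 − 1 = 2.
φ(5^2) = 5^1·(5−1) = 5·4 = 20.
φ(7^2) = 7^2 − 7^1 = 49 − 7 = 42.
Multiply: 2 · 20 · 42 = 1680.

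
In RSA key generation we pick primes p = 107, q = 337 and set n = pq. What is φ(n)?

35616

φ(107) = 107 − 1 = 106.
φ(337) = 337 − 1 = 336.
Multiply: 106 · 336 = 35616.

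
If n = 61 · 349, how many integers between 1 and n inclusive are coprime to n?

φ(21289) = 21289 · (1 − 1/61) · (1 − 1/349)
       = 21289 · 20880/21289 = 20880.

20880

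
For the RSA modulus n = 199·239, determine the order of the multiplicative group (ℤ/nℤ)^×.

φ(47561) = 47561 · (1 − 1/199) · (1 − 1/239)
       = 47561 · 47124/47561 = 47124.

47124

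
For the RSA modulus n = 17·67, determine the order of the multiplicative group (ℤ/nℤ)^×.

For distinct primes, φ(pq) = (p−1)(q−1) = 16 × 66 = 1056.

1056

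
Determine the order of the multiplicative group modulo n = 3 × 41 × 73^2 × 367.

φ(3) = 3 − 1 = 2.
φ(41) = 41 − 1 = 40.
φ(73^2) = 73^2 − 73^1 = 5329 − 73 = 5256.
φ(367) = 367 − 1 = 366.
Multiply: 2 · 40 · 5256 · 366 = 153895680.

153895680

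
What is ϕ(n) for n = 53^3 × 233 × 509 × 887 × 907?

φ(14204705007550621) = 14204705007550621 · (1 − 1/53) · (1 − 1/233) · (1 − 1/509) · (1 − 1/887) · (1 − 1/907)
       = 14204705007550621 · 4919454638592/5056854755269 = 13818748079804928.

13818748079804928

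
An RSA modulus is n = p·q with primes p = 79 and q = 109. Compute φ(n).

φ(79) = 79 − 1 = 78.
φ(109) = 109 − 1 = 108.
φ(8611) = 78 × 108 = 8424.

8424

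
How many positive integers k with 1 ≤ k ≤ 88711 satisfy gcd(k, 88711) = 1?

88711 = 7 × 19 × 23 × 29.
φ(88711) = 88711 · (1 − 1/7) · (1 − 1/19) · (1 − 1/23) · (1 − 1/29)
       = 88711 · 66528/88711 = 66528.

66528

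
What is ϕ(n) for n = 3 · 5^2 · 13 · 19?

φ(18525) = 18525 · (1 − 1/3) · (1 − 1/5) · (1 − 1/13) · (1 − 1/19)
       = 18525 · 1728/3705 = 8640.

8640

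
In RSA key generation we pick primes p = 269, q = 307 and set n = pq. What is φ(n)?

82008

φ(pq) = (p−1)(q−1) = 268 · 306 = 82008.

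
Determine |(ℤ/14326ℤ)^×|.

First factor: 14326 = 2 · 13 · 19 · 29.
φ(14326) = 14326 · (1 − 1/2) · (1 − 1/13) · (1 − 1/19) · (1 − 1/29)
       = 14326 · 6048/14326 = 6048.

6048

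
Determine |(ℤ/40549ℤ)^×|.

36960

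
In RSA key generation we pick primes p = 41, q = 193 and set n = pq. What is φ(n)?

7680

φ(7913) = 7913 · (1 − 1/41) · (1 − 1/193)
       = 7913 · 7680/7913 = 7680.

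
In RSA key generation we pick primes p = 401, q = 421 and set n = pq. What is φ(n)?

168000

φ(n) = (p − 1)(q − 1) = (401−1)(421−1) = 400·420 = 168000.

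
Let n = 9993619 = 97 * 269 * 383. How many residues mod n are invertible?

9828096

φ(9993619) = 9993619 · (1 − 1/97) · (1 − 1/269) · (1 − 1/383)
       = 9993619 · 9828096/9993619 = 9828096.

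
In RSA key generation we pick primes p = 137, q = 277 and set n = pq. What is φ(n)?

37536

φ(137) = 137 − 1 = 136.
φ(277) = 277 − 1 = 276.
Multiply: 136 · 276 = 37536.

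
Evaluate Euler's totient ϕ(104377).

Factor 104377: 104377 = 7 · 13 · 31 · 37.
φ(7) = 7 − 1 = 6.
φ(13) = 13 − 1 = 12.
φ(31) = 31 − 1 = 30.
φ(37) = 37 − 1 = 36.
Multiply: 6 · 12 · 30 · 36 = 77760.

77760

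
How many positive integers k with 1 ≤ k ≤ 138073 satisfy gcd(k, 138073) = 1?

First factor: 138073 = 13^2 · 19 · 43.
φ(13^2) = 13^2 − 13^1 = 169 − 13 = 156.
φ(19) = 19 − 1 = 18.
φ(43) = 43 − 1 = 42.
φ(138073) = 156 × 18 × 42 = 117936.

117936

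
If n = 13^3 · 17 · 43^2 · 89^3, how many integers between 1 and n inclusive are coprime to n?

40847771188224

φ(13^3) = 13^2·(13−1) = 169·12 = 2028.
φ(17) = 17 − 1 = 16.
φ(43^2) = 43^1·(43−1) = 43·42 = 1806.
φ(89^3) = 89^3 − 89^2 = 704969 − 7921 = 697048.
Since φ is multiplicative, φ(48683961397669) = 2028 · 16 · 1806 · 697048 = 40847771188224.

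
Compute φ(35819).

First factor: 35819 = 7**2 · 17 · 43.
φ(7^2) = 7^1·(7−1) = 7·6 = 42.
φ(17) = 17 − 1 = 16.
φ(43) = 43 − 1 = 42.
Multiply: 42 · 16 · 42 = 28224.

28224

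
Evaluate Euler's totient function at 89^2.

7832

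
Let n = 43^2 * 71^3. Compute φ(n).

φ(661777439) = 661777439 · (1 − 1/43) · (1 − 1/71)
       = 661777439 · 2940/3053 = 637283220.

637283220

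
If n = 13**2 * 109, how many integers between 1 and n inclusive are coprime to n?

16848

φ(13^2) = 13^2 − 13^1 = 169 − 13 = 156.
φ(109) = 109 − 1 = 108.
φ(18421) = 156 × 108 = 16848.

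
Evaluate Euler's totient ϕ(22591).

20160

Factor 22591: 22591 = 19 · 29 · 41.
φ(22591) = 22591 · (1 − 1/19) · (1 − 1/29) · (1 − 1/41)
       = 22591 · 20160/22591 = 20160.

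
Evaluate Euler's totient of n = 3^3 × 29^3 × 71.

29670480

φ(3^3) = 3^2·(3−1) = 9·2 = 18.
φ(29^3) = 29^3 − 29^2 = 24389 − 841 = 23548.
φ(71) = 71 − 1 = 70.
φ(46753713) = 18 × 23548 × 70 = 29670480.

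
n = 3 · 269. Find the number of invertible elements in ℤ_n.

φ(807) = 807 · (1 − 1/3) · (1 − 1/269)
       = 807 · 536/807 = 536.

536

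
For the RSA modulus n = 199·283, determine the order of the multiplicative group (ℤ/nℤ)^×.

φ(199) = 199 − 1 = 198.
φ(283) = 283 − 1 = 282.
Since φ is multiplicative, φ(56317) = 198 · 282 = 55836.

55836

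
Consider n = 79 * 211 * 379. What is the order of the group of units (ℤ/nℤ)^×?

φ(6317551) = 6317551 · (1 − 1/79) · (1 − 1/211) · (1 − 1/379)
       = 6317551 · 6191640/6317551 = 6191640.

6191640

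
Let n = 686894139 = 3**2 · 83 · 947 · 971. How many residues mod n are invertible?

φ(3^2) = 3^2 − 3^1 = 9 − 3 = 6.
φ(83) = 83 − 1 = 82.
φ(947) = 947 − 1 = 946.
φ(971) = 971 − 1 = 970.
Multiply: 6 · 82 · 946 · 970 = 451469040.

451469040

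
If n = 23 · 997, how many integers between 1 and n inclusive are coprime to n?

φ(23) = 23 − 1 = 22.
φ(997) = 997 − 1 = 996.
Since φ is multiplicative, φ(22931) = 22 · 996 = 21912.

21912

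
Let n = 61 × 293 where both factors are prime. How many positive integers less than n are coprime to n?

17520

For distinct primes, φ(pq) = (p−1)(q−1) = 60 × 292 = 17520.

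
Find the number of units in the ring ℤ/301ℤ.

First factor: 301 = 7 · 43.
φ(301) = 301 · (1 − 1/7) · (1 − 1/43)
       = 301 · 252/301 = 252.

252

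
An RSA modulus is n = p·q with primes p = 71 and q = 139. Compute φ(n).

9660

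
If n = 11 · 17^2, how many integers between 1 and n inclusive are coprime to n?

φ(3179) = 3179 · (1 − 1/11) · (1 − 1/17)
       = 3179 · 160/187 = 2720.

2720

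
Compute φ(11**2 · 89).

9680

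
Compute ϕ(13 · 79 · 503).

469872

φ(13) = 13 − 1 = 12.
φ(79) = 79 − 1 = 78.
φ(503) = 503 − 1 = 502.
φ(516581) = 12 × 78 × 502 = 469872.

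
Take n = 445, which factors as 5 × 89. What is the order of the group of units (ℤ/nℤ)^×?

352

φ(5) = 5 − 1 = 4.
φ(89) = 89 − 1 = 88.
Multiply: 4 · 88 = 352.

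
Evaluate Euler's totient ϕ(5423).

4480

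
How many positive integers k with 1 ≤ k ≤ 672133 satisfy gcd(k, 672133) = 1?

493920

First factor: 672133 = 7**2 · 11 · 29 · 43.
φ(672133) = 672133 · (1 − 1/7) · (1 − 1/11) · (1 − 1/29) · (1 − 1/43)
       = 672133 · 70560/96019 = 493920.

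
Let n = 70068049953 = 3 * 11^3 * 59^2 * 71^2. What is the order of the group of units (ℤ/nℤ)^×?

41157762800

φ(70068049953) = 70068049953 · (1 − 1/3) · (1 − 1/11) · (1 − 1/59) · (1 − 1/71)
       = 70068049953 · 81200/138237 = 41157762800.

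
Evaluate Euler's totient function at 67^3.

φ(67^3) = 67^2·(67−1) = 4489·66 = 296274.

296274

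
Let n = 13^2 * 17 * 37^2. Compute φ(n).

φ(13^2) = 13^2 − 13^1 = 169 − 13 = 156.
φ(17) = 17 − 1 = 16.
φ(37^2) = 37^2 − 37^1 = 1369 − 37 = 1332.
Since φ is multiplicative, φ(3933137) = 156 · 16 · 1332 = 3324672.

3324672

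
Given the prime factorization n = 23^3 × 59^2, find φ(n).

39825236

φ(23^3) = 23^2·(23−1) = 529·22 = 11638.
φ(59^2) = 59^2 − 59^1 = 3481 − 59 = 3422.
Multiply: 11638 · 3422 = 39825236.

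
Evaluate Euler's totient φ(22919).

Factor 22919: 22919 = 13 * 41 * 43.
φ(13) = 13 − 1 = 12.
φ(41) = 41 − 1 = 40.
φ(43) = 43 − 1 = 42.
φ(22919) = 12 × 40 × 42 = 20160.

20160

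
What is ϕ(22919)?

20160

22919 = 13 * 41 * 43.
φ(22919) = 22919 · (1 − 1/13) · (1 − 1/41) · (1 − 1/43)
       = 22919 · 20160/22919 = 20160.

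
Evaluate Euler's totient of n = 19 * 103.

1836

φ(19) = 19 − 1 = 18.
φ(103) = 103 − 1 = 102.
Multiply: 18 · 102 = 1836.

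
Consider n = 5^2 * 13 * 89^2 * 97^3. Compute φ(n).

1697847275520

φ(5^2) = 5^1·(5−1) = 5·4 = 20.
φ(13) = 13 − 1 = 12.
φ(89^2) = 89^2 − 89^1 = 7921 − 89 = 7832.
φ(97^3) = 97^3 − 97^2 = 912673 − 9409 = 903264.
Multiply: 20 · 12 · 7832 · 903264 = 1697847275520.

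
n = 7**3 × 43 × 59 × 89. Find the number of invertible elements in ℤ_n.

63024192

φ(77446999) = 77446999 · (1 − 1/7) · (1 − 1/43) · (1 − 1/59) · (1 − 1/89)
       = 77446999 · 1286208/1580551 = 63024192.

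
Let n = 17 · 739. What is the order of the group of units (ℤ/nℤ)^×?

11808

φ(12563) = 12563 · (1 − 1/17) · (1 − 1/739)
       = 12563 · 11808/12563 = 11808.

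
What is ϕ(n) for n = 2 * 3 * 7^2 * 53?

φ(2) = 2 − 1 = 1.
φ(3) = 3 − 1 = 2.
φ(7^2) = 7^2 − 7^1 = 49 − 7 = 42.
φ(53) = 53 − 1 = 52.
Multiply: 1 · 2 · 42 · 52 = 4368.

4368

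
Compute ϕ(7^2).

42

φ(7^2) = 7^2 − 7^1 = 49 − 7 = 42.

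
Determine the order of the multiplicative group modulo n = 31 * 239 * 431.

3070200

φ(3193279) = 3193279 · (1 − 1/31) · (1 − 1/239) · (1 − 1/431)
       = 3193279 · 3070200/3193279 = 3070200.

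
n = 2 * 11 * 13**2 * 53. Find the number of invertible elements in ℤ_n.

81120

φ(197054) = 197054 · (1 − 1/2) · (1 − 1/11) · (1 − 1/13) · (1 − 1/53)
       = 197054 · 6240/15158 = 81120.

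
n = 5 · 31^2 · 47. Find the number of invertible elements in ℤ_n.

171120

φ(225835) = 225835 · (1 − 1/5) · (1 − 1/31) · (1 − 1/47)
       = 225835 · 5520/7285 = 171120.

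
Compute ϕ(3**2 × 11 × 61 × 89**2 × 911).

25657632000

φ(3^2) = 3^1·(3−1) = 3·2 = 6.
φ(11) = 11 − 1 = 10.
φ(61) = 61 − 1 = 60.
φ(89^2) = 89^2 − 89^1 = 7921 − 89 = 7832.
φ(911) = 911 − 1 = 910.
Since φ is multiplicative, φ(43577611209) = 6 · 10 · 60 · 7832 · 910 = 25657632000.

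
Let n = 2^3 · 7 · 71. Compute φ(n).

1680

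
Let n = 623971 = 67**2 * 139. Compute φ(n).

610236

φ(623971) = 623971 · (1 − 1/67) · (1 − 1/139)
       = 623971 · 9108/9313 = 610236.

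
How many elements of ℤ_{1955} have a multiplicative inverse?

1408

First factor: 1955 = 5 × 17 × 23.
φ(5) = 5 − 1 = 4.
φ(17) = 17 − 1 = 16.
φ(23) = 23 − 1 = 22.
Multiply: 4 · 16 · 22 = 1408.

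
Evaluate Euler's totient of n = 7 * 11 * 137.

φ(10549) = 10549 · (1 − 1/7) · (1 − 1/11) · (1 − 1/137)
       = 10549 · 8160/10549 = 8160.

8160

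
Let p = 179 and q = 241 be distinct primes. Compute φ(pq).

For distinct primes, φ(pq) = (p−1)(q−1) = 178 × 240 = 42720.

42720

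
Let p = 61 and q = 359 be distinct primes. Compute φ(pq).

21480

φ(n) = (p − 1)(q − 1) = (61−1)(359−1) = 60·358 = 21480.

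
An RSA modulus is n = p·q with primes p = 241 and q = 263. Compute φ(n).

62880

φ(n) = (p − 1)(q − 1) = (241−1)(263−1) = 240·262 = 62880.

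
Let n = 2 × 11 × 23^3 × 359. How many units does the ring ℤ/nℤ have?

φ(2) = 2 − 1 = 1.
φ(11) = 11 − 1 = 10.
φ(23^3) = 23^2·(23−1) = 529·22 = 11638.
φ(359) = 359 − 1 = 358.
Since φ is multiplicative, φ(96094966) = 1 · 10 · 11638 · 358 = 41664040.

41664040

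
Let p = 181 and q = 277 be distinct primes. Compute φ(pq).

49680

φ(181) = 181 − 1 = 180.
φ(277) = 277 − 1 = 276.
Since φ is multiplicative, φ(50137) = 180 · 276 = 49680.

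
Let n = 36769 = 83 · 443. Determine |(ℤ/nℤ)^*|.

36244

φ(36769) = 36769 · (1 − 1/83) · (1 − 1/443)
       = 36769 · 36244/36769 = 36244.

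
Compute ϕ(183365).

112320

First factor: 183365 = 5 * 7 * 13^2 * 31.
φ(183365) = 183365 · (1 − 1/5) · (1 − 1/7) · (1 − 1/13) · (1 − 1/31)
       = 183365 · 8640/14105 = 112320.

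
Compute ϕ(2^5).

16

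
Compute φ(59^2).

3422

φ(3481) = 3481 · (1 − 1/59)
       = 3481 · 58/59 = 3422.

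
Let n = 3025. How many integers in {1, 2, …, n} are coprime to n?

2200

3025 = 5^2 · 11^2.
φ(3025) = 3025 · (1 − 1/5) · (1 − 1/11)
       = 3025 · 40/55 = 2200.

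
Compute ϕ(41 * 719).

28720

φ(41) = 41 − 1 = 40.
φ(719) = 719 − 1 = 718.
Multiply: 40 · 718 = 28720.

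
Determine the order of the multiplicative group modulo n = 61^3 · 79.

φ(17931499) = 17931499 · (1 − 1/61) · (1 − 1/79)
       = 17931499 · 4680/4819 = 17414280.

17414280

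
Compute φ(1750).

1750 = 2 · 5^3 · 7.
φ(2) = 2 − 1 = 1.
φ(5^3) = 5^3 − 5^2 = 125 − 25 = 100.
φ(7) = 7 − 1 = 6.
Multiply: 1 · 100 · 6 = 600.

600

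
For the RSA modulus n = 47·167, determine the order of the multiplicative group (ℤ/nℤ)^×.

For distinct primes, φ(pq) = (p−1)(q−1) = 46 × 166 = 7636.

7636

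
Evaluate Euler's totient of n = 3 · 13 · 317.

φ(12363) = 12363 · (1 − 1/3) · (1 − 1/13) · (1 − 1/317)
       = 12363 · 7584/12363 = 7584.

7584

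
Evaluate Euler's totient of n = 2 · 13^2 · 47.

φ(15886) = 15886 · (1 − 1/2) · (1 − 1/13) · (1 − 1/47)
       = 15886 · 552/1222 = 7176.

7176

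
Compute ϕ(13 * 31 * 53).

18720

φ(21359) = 21359 · (1 − 1/13) · (1 − 1/31) · (1 − 1/53)
       = 21359 · 18720/21359 = 18720.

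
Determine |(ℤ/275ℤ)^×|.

200

Factor 275: 275 = 5^2 · 11.
φ(5^2) = 5^2 − 5^1 = 25 − 5 = 20.
φ(11) = 11 − 1 = 10.
φ(275) = 20 × 10 = 200.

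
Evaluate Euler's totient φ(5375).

5375 = 5^3 * 43.
φ(5^3) = 5^2·(5−1) = 25·4 = 100.
φ(43) = 43 − 1 = 42.
Since φ is multiplicative, φ(5375) = 100 · 42 = 4200.

4200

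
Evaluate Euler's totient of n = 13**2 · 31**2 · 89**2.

φ(13^2) = 13^2 − 13^1 = 169 − 13 = 156.
φ(31^2) = 31^2 − 31^1 = 961 − 31 = 930.
φ(89^2) = 89^1·(89−1) = 89·88 = 7832.
Multiply: 156 · 930 · 7832 = 1136266560.

1136266560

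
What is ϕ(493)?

448

Prime factorization: 493 = 17 · 29.
φ(17) = 17 − 1 = 16.
φ(29) = 29 − 1 = 28.
Multiply: 16 · 28 = 448.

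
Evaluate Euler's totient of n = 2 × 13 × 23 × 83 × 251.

5412000

φ(2) = 2 − 1 = 1.
φ(13) = 13 − 1 = 12.
φ(23) = 23 − 1 = 22.
φ(83) = 83 − 1 = 82.
φ(251) = 251 − 1 = 250.
φ(12458134) = 1 × 12 × 22 × 82 × 250 = 5412000.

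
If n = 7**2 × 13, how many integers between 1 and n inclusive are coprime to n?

φ(637) = 637 · (1 − 1/7) · (1 − 1/13)
       = 637 · 72/91 = 504.

504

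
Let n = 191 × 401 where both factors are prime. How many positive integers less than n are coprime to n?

76000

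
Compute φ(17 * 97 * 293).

448512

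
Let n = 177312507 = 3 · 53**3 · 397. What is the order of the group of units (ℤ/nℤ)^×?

φ(3) = 3 − 1 = 2.
φ(53^3) = 53^2·(53−1) = 2809·52 = 146068.
φ(397) = 397 − 1 = 396.
Multiply: 2 · 146068 · 396 = 115685856.

115685856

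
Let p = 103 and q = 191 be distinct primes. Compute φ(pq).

19380

φ(103) = 103 − 1 = 102.
φ(191) = 191 − 1 = 190.
Since φ is multiplicative, φ(19673) = 102 · 190 = 19380.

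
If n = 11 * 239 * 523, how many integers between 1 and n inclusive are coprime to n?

φ(1374967) = 1374967 · (1 − 1/11) · (1 − 1/239) · (1 − 1/523)
       = 1374967 · 1242360/1374967 = 1242360.

1242360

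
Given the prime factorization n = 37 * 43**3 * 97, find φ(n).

φ(285350623) = 285350623 · (1 − 1/37) · (1 − 1/43) · (1 − 1/97)
       = 285350623 · 145152/154327 = 268386048.

268386048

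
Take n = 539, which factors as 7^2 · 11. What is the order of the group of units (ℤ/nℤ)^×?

φ(539) = 539 · (1 − 1/7) · (1 − 1/11)
       = 539 · 60/77 = 420.

420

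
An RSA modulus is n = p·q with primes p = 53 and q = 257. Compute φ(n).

For distinct primes, φ(pq) = (p−1)(q−1) = 52 × 256 = 13312.

13312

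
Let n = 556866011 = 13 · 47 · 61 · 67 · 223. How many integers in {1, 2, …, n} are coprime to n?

485274240

φ(556866011) = 556866011 · (1 − 1/13) · (1 − 1/47) · (1 − 1/61) · (1 − 1/67) · (1 − 1/223)
       = 556866011 · 485274240/556866011 = 485274240.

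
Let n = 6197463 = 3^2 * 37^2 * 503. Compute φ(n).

φ(6197463) = 6197463 · (1 − 1/3) · (1 − 1/37) · (1 − 1/503)
       = 6197463 · 36144/55833 = 4011984.

4011984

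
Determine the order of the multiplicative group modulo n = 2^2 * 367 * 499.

φ(732532) = 732532 · (1 − 1/2) · (1 − 1/367) · (1 − 1/499)
       = 732532 · 182268/366266 = 364536.

364536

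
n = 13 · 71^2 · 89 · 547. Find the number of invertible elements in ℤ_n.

φ(13) = 13 − 1 = 12.
φ(71^2) = 71^1·(71−1) = 71·70 = 4970.
φ(89) = 89 − 1 = 88.
φ(547) = 547 − 1 = 546.
Multiply: 12 · 4970 · 88 · 546 = 2865582720.

2865582720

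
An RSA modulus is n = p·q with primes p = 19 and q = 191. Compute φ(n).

φ(pq) = (p−1)(q−1) = 18 · 190 = 3420.

3420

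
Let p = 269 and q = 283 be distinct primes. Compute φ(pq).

φ(76127) = 76127 · (1 − 1/269) · (1 − 1/283)
       = 76127 · 75576/76127 = 75576.

75576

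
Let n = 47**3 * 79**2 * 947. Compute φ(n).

φ(613617497821) = 613617497821 · (1 − 1/47) · (1 − 1/79) · (1 − 1/947)
       = 613617497821 · 3394248/3516211 = 592333612728.

592333612728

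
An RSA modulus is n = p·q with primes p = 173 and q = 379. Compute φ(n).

φ(65567) = 65567 · (1 − 1/173) · (1 − 1/379)
       = 65567 · 65016/65567 = 65016.

65016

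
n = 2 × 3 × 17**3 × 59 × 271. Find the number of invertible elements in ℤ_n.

144823680

φ(471323742) = 471323742 · (1 − 1/2) · (1 − 1/3) · (1 − 1/17) · (1 − 1/59) · (1 − 1/271)
       = 471323742 · 501120/1630878 = 144823680.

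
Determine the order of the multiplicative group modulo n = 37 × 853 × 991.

φ(37) = 37 − 1 = 36.
φ(853) = 853 − 1 = 852.
φ(991) = 991 − 1 = 990.
Multiply: 36 · 852 · 990 = 30365280.

30365280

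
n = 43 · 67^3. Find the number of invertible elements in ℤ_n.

12443508

φ(12932809) = 12932809 · (1 − 1/43) · (1 − 1/67)
       = 12932809 · 2772/2881 = 12443508.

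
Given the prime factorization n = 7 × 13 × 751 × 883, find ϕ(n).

φ(7) = 7 − 1 = 6.
φ(13) = 13 − 1 = 12.
φ(751) = 751 − 1 = 750.
φ(883) = 883 − 1 = 882.
φ(60345103) = 6 × 12 × 750 × 882 = 47628000.

47628000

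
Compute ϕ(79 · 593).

46176

φ(79) = 79 − 1 = 78.
φ(593) = 593 − 1 = 592.
φ(46847) = 78 × 592 = 46176.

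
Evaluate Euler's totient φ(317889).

Prime factorization: 317889 = 3^2 · 11 · 13^2 · 19.
φ(317889) = 317889 · (1 − 1/3) · (1 − 1/11) · (1 − 1/13) · (1 − 1/19)
       = 317889 · 4320/8151 = 168480.

168480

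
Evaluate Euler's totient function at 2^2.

φ(2^2) = 2^2 − 2^1 = 4 − 2 = 2.

2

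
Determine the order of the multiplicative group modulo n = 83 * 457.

φ(83) = 83 − 1 = 82.
φ(457) = 457 − 1 = 456.
Multiply: 82 · 456 = 37392.

37392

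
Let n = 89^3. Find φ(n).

697048

φ(704969) = 704969 · (1 − 1/89)
       = 704969 · 88/89 = 697048.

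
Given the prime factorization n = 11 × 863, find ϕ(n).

8620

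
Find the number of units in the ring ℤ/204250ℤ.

204250 = 2 × 5**3 × 19 × 43.
φ(204250) = 204250 · (1 − 1/2) · (1 − 1/5) · (1 − 1/19) · (1 − 1/43)
       = 204250 · 3024/8170 = 75600.

75600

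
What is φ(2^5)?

16

φ(32) = 32 · (1 − 1/2)
       = 32 · 1/2 = 16.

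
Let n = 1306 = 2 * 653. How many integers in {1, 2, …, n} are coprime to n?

652

φ(2) = 2 − 1 = 1.
φ(653) = 653 − 1 = 652.
φ(1306) = 1 × 652 = 652.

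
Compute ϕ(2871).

1680

2871 = 3^2 * 11 * 29.
φ(3^2) = 3^1·(3−1) = 3·2 = 6.
φ(11) = 11 − 1 = 10.
φ(29) = 29 − 1 = 28.
Since φ is multiplicative, φ(2871) = 6 · 10 · 28 = 1680.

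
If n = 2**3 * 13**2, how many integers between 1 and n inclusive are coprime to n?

φ(1352) = 1352 · (1 − 1/2) · (1 − 1/13)
       = 1352 · 12/26 = 624.

624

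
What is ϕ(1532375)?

Prime factorization: 1532375 = 5^3 · 13 · 23 · 41.
φ(5^3) = 5^3 − 5^2 = 125 − 25 = 100.
φ(13) = 13 − 1 = 12.
φ(23) = 23 − 1 = 22.
φ(41) = 41 − 1 = 40.
φ(1532375) = 100 × 12 × 22 × 40 = 1056000.

1056000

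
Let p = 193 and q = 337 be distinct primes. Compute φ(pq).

64512

φ(pq) = (p−1)(q−1) = 192 · 336 = 64512.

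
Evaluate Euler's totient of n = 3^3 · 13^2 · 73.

φ(333099) = 333099 · (1 − 1/3) · (1 − 1/13) · (1 − 1/73)
       = 333099 · 1728/2847 = 202176.

202176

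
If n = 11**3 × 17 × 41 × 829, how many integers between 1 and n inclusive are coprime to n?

φ(769069103) = 769069103 · (1 − 1/11) · (1 − 1/17) · (1 − 1/41) · (1 − 1/829)
       = 769069103 · 5299200/6355943 = 641203200.

641203200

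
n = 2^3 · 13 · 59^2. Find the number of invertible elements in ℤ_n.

164256

φ(2^3) = 2^2·(2−1) = 4·1 = 4.
φ(13) = 13 − 1 = 12.
φ(59^2) = 59^2 − 59^1 = 3481 − 59 = 3422.
Since φ is multiplicative, φ(362024) = 4 · 12 · 3422 = 164256.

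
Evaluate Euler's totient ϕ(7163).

First factor: 7163 = 13 · 19 · 29.
φ(7163) = 7163 · (1 − 1/13) · (1 − 1/19) · (1 − 1/29)
       = 7163 · 6048/7163 = 6048.

6048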